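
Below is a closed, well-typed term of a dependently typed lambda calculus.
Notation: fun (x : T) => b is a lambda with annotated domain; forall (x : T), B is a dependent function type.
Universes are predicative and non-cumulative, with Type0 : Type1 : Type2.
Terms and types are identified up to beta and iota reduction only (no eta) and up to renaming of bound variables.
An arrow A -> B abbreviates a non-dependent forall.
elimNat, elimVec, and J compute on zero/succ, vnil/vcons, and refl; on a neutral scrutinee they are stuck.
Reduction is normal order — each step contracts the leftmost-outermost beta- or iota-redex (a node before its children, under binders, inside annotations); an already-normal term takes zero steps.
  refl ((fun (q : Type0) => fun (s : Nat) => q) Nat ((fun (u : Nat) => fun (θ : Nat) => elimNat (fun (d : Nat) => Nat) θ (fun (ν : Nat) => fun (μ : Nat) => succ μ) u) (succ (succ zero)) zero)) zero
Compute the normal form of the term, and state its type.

resulting normal form:
  refl Nat zero
inferred type:
  Eq Nat zero zero
observation: contracting a beta-redex first, the term normalizes in 2 steps.


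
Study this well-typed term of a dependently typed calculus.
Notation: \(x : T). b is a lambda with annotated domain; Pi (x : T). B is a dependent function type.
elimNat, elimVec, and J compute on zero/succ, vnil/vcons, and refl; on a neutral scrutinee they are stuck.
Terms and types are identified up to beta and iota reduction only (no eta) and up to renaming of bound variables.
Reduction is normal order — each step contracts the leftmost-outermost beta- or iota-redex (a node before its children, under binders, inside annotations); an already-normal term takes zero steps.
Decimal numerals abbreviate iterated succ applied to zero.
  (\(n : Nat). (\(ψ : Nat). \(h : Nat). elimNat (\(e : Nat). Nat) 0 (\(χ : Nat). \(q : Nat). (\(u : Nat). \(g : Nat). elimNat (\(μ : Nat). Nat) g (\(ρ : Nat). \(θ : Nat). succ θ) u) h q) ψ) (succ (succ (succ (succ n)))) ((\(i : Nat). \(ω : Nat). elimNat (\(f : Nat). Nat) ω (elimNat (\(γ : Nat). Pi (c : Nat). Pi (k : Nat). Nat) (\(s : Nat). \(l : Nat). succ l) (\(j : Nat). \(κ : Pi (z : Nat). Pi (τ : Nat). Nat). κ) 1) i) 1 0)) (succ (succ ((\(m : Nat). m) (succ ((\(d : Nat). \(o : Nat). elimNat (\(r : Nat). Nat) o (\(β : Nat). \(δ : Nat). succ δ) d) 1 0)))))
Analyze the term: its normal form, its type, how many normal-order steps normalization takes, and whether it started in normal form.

reduced normal form:
  8
the term's type:
  Nat
normal-order step count: 147
already normal: no
first redex: a beta-redex


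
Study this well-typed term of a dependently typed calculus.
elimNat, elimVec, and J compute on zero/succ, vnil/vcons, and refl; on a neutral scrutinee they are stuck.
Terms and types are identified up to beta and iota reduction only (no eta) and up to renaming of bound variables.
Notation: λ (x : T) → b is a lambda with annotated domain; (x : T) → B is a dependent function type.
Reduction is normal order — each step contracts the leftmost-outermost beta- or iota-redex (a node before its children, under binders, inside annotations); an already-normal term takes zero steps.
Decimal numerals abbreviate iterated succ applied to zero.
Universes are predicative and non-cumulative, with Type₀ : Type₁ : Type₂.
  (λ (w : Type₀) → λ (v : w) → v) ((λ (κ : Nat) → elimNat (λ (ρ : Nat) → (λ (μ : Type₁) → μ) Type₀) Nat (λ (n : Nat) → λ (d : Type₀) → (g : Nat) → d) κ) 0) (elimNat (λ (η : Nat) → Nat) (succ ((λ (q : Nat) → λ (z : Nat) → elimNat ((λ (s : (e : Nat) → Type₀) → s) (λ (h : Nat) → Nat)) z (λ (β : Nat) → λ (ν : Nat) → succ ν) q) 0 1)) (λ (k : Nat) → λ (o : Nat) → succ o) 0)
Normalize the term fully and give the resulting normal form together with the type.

resulting normal form:
  2
type:
  Nat


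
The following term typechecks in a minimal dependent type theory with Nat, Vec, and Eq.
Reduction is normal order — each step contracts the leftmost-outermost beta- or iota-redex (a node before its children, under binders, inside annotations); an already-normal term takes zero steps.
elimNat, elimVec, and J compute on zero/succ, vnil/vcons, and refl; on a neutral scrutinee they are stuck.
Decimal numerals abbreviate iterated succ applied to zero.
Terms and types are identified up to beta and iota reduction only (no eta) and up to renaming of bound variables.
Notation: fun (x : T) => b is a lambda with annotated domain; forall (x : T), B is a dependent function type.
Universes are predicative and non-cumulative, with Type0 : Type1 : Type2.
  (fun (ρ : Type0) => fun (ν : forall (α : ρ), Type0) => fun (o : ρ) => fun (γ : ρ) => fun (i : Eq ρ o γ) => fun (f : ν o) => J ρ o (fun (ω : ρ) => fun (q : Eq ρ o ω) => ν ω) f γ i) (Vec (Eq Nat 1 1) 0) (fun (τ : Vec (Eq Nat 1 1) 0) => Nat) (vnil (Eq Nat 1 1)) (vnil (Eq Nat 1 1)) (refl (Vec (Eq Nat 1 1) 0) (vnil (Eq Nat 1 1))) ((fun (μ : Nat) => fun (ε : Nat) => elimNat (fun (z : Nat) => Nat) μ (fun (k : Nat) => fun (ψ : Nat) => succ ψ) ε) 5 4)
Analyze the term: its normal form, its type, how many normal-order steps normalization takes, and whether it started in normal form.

reduced normal form:
  9
the term's type:
  Nat
steps to reach normal form (normal order): 22
already normal: no
first contracted redex: a beta-redex


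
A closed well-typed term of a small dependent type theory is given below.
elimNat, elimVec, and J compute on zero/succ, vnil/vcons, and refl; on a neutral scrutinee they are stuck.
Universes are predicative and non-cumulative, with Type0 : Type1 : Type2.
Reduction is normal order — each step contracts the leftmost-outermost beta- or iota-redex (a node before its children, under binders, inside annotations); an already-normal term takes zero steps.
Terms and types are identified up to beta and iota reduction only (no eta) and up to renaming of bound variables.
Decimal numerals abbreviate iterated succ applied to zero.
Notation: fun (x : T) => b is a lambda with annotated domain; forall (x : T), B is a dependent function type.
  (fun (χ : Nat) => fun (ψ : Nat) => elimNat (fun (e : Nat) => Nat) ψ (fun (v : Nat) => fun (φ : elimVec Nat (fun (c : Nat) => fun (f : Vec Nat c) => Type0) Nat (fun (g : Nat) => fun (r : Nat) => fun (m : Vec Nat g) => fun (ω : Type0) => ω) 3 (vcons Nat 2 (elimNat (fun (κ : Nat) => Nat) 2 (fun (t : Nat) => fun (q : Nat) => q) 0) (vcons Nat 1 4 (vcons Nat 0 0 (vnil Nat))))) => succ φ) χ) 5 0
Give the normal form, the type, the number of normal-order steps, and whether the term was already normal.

normal form:
  5
inferred type:
  Nat
normal-order step count: 18
started in normal form: no
first redex: a beta-redex


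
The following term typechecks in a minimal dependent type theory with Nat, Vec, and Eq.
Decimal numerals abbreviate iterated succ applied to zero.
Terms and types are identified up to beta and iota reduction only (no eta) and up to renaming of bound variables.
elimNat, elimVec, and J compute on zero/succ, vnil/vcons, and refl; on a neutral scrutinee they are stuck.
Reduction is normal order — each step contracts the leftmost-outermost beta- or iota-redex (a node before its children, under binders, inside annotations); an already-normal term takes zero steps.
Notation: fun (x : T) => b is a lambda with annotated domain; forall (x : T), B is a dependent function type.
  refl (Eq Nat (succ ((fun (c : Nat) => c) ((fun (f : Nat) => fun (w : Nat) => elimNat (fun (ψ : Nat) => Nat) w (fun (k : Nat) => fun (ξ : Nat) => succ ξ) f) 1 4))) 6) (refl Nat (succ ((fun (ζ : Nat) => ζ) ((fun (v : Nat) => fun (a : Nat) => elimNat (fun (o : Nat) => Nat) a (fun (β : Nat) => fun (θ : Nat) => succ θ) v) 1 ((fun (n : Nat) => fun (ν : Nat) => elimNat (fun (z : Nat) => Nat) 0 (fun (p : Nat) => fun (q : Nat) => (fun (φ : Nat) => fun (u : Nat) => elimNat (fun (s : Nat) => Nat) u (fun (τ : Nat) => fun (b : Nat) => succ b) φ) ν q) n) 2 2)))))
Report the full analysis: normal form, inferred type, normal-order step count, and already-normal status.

reduced normal form:
  refl (Eq Nat 6 6) (refl Nat 6)
inferred type:
  Eq (Eq Nat 6 6) (refl Nat 6) (refl Nat 6)
normal-order step count: 41
started in normal form: no
first redex: a beta-redex


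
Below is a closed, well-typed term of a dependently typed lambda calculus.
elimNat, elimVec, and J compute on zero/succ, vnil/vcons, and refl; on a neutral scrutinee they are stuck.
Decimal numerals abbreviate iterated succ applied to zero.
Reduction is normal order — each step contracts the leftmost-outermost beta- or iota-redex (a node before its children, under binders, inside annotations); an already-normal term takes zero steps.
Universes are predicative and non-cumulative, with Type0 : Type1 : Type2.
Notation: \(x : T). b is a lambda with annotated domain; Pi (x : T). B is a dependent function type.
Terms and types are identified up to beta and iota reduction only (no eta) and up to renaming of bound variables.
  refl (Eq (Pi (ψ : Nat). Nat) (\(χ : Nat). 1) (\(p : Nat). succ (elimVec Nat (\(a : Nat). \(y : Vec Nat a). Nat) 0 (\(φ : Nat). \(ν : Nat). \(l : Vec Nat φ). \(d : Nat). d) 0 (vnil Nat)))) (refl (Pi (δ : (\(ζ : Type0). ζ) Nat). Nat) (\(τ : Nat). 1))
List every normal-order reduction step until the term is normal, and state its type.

reduction (normal order):
  refl (Eq (Pi (ψ : Nat). Nat) (\(χ : Nat). 1) (\(p : Nat). succ (elimVec Nat (\(a : Nat). \(y : Vec Nat a). Nat) 0 (\(φ : Nat). \(ν : Nat). \(l : Vec Nat φ). \(d : Nat). d) 0 (vnil Nat)))) (refl (Pi (δ : (\(ζ : Type0). ζ) Nat). Nat) (\(τ : Nat). 1))
  ~> refl (Eq (Pi (ψ : Nat). Nat) (\(χ : Nat). 1) (\(p : Nat). 1)) (refl (Pi (a : (\(y : Type0). y) Nat). Nat) (\(φ : Nat). 1))
  ~> refl (Eq (Pi (ψ : Nat). Nat) (\(χ : Nat). 1) (\(p : Nat). 1)) (refl (Pi (a : Nat). Nat) (\(y : Nat). 1))
the term's type:
  Eq (Eq (Pi (ψ : Nat). Nat) (\(χ : Nat). 1) (\(p : Nat). 1)) (refl (Pi (a : Nat). Nat) (\(y : Nat). 1)) (refl (Pi (φ : Nat). Nat) (\(ν : Nat). 1))


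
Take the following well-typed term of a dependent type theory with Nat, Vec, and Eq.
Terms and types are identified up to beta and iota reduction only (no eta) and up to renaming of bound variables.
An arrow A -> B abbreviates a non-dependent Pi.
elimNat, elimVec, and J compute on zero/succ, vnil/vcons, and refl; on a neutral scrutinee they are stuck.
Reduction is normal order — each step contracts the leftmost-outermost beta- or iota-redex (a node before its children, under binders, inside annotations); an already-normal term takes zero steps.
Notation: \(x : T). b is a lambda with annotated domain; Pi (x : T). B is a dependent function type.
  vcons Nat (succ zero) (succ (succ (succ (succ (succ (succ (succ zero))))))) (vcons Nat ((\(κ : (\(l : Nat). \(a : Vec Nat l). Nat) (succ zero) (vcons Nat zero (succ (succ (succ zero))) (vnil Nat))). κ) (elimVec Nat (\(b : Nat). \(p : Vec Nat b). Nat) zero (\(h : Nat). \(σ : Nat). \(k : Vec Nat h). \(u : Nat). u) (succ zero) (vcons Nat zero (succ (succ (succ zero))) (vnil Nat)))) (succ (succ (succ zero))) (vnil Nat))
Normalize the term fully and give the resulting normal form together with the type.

reduced normal form:
  vcons Nat (succ zero) (succ (succ (succ (succ (succ (succ (succ zero))))))) (vcons Nat zero (succ (succ (succ zero))) (vnil Nat))
type:
  Vec Nat (succ (succ zero))
observation: contracting a beta-redex first, the term normalizes in 7 steps.


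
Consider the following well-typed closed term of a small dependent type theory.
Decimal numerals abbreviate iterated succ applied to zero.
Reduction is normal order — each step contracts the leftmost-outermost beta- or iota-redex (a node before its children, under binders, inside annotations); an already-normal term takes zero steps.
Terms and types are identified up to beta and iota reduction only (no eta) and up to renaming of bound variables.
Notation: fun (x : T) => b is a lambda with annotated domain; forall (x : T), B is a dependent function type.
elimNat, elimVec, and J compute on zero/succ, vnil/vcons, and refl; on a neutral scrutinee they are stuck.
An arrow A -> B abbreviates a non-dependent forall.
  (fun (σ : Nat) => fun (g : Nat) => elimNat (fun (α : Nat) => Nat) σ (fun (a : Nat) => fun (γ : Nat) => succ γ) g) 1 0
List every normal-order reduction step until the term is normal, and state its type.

reduction (normal order):
  (fun (σ : Nat) => fun (g : Nat) => elimNat (fun (α : Nat) => Nat) σ (fun (a : Nat) => fun (γ : Nat) => succ γ) g) 1 0
  ~> (fun (σ : Nat) => elimNat (fun (g : Nat) => Nat) 1 (fun (α : Nat) => fun (a : Nat) => succ a) σ) 0
  ~> elimNat (fun (σ : Nat) => Nat) 1 (fun (g : Nat) => fun (α : Nat) => succ α) 0
  ~> 1
type:
  Nat


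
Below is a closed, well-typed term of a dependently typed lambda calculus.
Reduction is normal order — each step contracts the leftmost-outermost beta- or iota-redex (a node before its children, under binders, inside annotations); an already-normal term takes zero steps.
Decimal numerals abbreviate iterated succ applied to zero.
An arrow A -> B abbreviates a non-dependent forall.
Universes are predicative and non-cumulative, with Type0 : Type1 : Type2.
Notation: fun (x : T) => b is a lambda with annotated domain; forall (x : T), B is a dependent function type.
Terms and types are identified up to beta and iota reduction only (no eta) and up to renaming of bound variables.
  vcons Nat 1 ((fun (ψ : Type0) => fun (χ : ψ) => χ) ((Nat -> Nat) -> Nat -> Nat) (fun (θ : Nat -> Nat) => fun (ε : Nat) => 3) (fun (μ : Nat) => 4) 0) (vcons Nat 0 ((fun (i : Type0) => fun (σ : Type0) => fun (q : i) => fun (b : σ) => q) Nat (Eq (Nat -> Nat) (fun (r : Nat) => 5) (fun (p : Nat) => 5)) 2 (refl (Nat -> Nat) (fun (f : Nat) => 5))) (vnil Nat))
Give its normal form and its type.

normal form:
  vcons Nat 1 3 (vcons Nat 0 2 (vnil Nat))
type:
  Vec Nat 2


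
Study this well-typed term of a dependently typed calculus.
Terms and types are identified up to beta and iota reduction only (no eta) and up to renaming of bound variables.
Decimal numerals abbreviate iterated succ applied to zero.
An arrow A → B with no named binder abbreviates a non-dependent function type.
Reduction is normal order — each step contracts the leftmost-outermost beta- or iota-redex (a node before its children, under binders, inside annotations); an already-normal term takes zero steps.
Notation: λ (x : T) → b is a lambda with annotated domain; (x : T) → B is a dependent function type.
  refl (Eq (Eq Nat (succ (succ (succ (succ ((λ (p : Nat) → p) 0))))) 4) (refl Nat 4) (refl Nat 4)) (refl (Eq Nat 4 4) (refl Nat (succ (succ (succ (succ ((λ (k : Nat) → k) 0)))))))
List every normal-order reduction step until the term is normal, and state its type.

normal-order reduction:
  refl (Eq (Eq Nat (succ (succ (succ (succ ((λ (p : Nat) → p) 0))))) 4) (refl Nat 4) (refl Nat 4)) (refl (Eq Nat 4 4) (refl Nat (succ (succ (succ (succ ((λ (k : Nat) → k) 0)))))))
  ~> refl (Eq (Eq Nat 4 4) (refl Nat 4) (refl Nat 4)) (refl (Eq Nat 4 4) (refl Nat (succ (succ (succ (succ ((λ (p : Nat) → p) 0)))))))
  ~> refl (Eq (Eq Nat 4 4) (refl Nat 4) (refl Nat 4)) (refl (Eq Nat 4 4) (refl Nat 4))
inferred type:
  Eq (Eq (Eq Nat 4 4) (refl Nat 4) (refl Nat 4)) (refl (Eq Nat 4 4) (refl Nat 4)) (refl (Eq Nat 4 4) (refl Nat 4))


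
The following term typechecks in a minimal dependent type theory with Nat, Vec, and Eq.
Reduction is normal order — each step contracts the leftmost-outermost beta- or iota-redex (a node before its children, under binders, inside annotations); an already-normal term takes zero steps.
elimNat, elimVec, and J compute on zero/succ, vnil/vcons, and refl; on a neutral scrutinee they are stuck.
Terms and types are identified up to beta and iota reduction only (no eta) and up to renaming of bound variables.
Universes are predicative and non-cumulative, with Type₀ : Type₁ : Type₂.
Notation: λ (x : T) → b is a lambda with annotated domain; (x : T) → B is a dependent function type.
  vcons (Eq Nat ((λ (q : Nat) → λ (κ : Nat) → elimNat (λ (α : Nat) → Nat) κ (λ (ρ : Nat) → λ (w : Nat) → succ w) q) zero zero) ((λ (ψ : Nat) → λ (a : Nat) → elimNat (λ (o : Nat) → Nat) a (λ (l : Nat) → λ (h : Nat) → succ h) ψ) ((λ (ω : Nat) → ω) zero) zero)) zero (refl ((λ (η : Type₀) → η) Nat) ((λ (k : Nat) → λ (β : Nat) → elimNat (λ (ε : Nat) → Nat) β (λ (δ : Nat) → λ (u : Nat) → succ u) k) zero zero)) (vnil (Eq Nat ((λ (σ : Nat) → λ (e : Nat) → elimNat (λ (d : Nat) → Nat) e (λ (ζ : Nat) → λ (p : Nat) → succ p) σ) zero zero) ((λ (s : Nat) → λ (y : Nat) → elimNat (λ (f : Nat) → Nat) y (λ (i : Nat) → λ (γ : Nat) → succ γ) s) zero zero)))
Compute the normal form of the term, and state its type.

normal form:
  vcons (Eq Nat zero zero) zero (refl Nat zero) (vnil (Eq Nat zero zero))
the term's type:
  Vec (Eq Nat zero zero) (succ zero)


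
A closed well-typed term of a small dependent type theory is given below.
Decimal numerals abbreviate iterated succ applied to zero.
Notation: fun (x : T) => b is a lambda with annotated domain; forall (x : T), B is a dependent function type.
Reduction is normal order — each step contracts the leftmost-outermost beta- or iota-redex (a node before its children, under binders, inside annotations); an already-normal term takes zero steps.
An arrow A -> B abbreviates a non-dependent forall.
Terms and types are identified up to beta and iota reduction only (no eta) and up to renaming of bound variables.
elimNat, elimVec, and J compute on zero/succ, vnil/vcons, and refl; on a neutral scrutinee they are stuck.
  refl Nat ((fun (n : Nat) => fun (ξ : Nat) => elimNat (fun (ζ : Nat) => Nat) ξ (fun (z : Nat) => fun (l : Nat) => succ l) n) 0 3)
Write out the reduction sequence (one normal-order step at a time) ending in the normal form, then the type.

normal-order reduction sequence:
  refl Nat ((fun (n : Nat) => fun (ξ : Nat) => elimNat (fun (ζ : Nat) => Nat) ξ (fun (z : Nat) => fun (l : Nat) => succ l) n) 0 3)
  ~> refl Nat ((fun (n : Nat) => elimNat (fun (ξ : Nat) => Nat) n (fun (ζ : Nat) => fun (z : Nat) => succ z) 0) 3)
  ~> refl Nat (elimNat (fun (n : Nat) => Nat) 3 (fun (ξ : Nat) => fun (ζ : Nat) => succ ζ) 0)
  ~> refl Nat 3
the term's type:
  Eq Nat 3 3


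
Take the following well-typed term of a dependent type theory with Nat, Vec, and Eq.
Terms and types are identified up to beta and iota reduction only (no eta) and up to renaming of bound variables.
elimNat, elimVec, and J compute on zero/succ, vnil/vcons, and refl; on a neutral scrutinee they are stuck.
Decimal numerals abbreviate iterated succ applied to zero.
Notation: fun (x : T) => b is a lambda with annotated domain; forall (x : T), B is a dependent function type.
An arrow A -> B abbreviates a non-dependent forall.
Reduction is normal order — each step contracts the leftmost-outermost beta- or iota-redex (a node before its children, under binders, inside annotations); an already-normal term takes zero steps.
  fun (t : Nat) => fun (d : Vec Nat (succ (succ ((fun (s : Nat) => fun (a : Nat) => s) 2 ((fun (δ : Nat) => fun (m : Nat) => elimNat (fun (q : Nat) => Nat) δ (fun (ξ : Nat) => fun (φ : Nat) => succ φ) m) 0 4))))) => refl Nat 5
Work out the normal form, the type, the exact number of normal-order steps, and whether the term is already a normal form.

reduced normal form:
  fun (t : Nat) => fun (d : Vec Nat 4) => refl Nat 5
inferred type:
  Nat -> Vec Nat 4 -> Eq Nat 5 5
reduction steps (normal order): 2
started in normal form: no
first contracted redex: a beta-redex


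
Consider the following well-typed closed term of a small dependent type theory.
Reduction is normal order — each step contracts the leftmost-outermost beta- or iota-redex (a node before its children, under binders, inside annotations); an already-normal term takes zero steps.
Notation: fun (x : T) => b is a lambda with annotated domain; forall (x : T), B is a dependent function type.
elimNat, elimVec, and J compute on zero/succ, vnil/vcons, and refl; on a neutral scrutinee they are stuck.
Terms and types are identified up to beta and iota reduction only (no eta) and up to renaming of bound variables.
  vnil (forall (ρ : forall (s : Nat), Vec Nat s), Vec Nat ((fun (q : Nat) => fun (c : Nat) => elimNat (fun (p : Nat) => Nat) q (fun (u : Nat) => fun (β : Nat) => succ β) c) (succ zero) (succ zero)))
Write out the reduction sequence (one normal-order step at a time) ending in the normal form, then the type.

normal-order reduction:
  vnil (forall (ρ : forall (s : Nat), Vec Nat s), Vec Nat ((fun (q : Nat) => fun (c : Nat) => elimNat (fun (p : Nat) => Nat) q (fun (u : Nat) => fun (β : Nat) => succ β) c) (succ zero) (succ zero)))
  ~> vnil (forall (ρ : forall (s : Nat), Vec Nat s), Vec Nat ((fun (q : Nat) => elimNat (fun (c : Nat) => Nat) (succ zero) (fun (p : Nat) => fun (u : Nat) => succ u) q) (succ zero)))
  ~> vnil (forall (ρ : forall (s : Nat), Vec Nat s), Vec Nat (elimNat (fun (q : Nat) => Nat) (succ zero) (fun (c : Nat) => fun (p : Nat) => succ p) (succ zero)))
  ~> vnil (forall (ρ : forall (s : Nat), Vec Nat s), Vec Nat ((fun (q : Nat) => fun (c : Nat) => succ c) zero (elimNat (fun (p : Nat) => Nat) (succ zero) (fun (u : Nat) => fun (β : Nat) => succ β) zero)))
  ~> vnil (forall (ρ : forall (s : Nat), Vec Nat s), Vec Nat ((fun (q : Nat) => succ q) (elimNat (fun (c : Nat) => Nat) (succ zero) (fun (p : Nat) => fun (u : Nat) => succ u) zero)))
  ~> vnil (forall (ρ : forall (s : Nat), Vec Nat s), Vec Nat (succ (elimNat (fun (q : Nat) => Nat) (succ zero) (fun (c : Nat) => fun (p : Nat) => succ p) zero)))
  ~> vnil (forall (ρ : forall (s : Nat), Vec Nat s), Vec Nat (succ (succ zero)))
inferred type:
  Vec (forall (ρ : forall (s : Nat), Vec Nat s), Vec Nat (succ (succ zero))) zero


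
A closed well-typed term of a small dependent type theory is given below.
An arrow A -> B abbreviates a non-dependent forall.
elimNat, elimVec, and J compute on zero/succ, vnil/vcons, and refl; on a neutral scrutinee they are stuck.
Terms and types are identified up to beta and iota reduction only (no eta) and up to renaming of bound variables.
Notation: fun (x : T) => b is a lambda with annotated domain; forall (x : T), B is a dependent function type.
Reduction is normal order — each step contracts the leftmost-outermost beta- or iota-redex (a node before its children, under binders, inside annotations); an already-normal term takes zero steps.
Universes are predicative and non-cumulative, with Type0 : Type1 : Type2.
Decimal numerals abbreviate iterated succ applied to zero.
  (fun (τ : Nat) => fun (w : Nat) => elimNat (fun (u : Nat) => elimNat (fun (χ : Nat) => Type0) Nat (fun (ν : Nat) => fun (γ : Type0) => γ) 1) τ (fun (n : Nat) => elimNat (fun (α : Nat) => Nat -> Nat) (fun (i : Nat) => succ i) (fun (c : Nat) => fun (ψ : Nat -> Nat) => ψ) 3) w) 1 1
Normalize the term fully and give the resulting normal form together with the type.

normal form:
  2
the term's type:
  Nat
observation: contracting a beta-redex first, the term normalizes in 16 steps.


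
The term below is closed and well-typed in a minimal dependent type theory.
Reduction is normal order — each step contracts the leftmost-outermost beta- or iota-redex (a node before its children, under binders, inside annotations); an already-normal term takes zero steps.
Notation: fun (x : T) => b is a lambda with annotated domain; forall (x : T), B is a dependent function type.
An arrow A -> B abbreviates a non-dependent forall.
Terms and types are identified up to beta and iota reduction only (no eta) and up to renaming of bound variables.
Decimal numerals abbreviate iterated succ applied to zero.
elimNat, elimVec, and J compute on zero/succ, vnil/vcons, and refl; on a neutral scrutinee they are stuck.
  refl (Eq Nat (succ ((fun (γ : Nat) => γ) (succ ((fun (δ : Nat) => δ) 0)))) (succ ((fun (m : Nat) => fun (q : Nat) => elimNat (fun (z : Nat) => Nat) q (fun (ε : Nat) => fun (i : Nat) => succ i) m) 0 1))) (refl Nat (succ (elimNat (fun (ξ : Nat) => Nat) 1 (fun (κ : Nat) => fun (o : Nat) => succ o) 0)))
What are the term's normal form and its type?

normal form:
  refl (Eq Nat 2 2) (refl Nat 2)
the term's type:
  Eq (Eq Nat 2 2) (refl Nat 2) (refl Nat 2)
observation: the leftmost-outermost redex is a beta-redex, and normalization takes 6 steps.


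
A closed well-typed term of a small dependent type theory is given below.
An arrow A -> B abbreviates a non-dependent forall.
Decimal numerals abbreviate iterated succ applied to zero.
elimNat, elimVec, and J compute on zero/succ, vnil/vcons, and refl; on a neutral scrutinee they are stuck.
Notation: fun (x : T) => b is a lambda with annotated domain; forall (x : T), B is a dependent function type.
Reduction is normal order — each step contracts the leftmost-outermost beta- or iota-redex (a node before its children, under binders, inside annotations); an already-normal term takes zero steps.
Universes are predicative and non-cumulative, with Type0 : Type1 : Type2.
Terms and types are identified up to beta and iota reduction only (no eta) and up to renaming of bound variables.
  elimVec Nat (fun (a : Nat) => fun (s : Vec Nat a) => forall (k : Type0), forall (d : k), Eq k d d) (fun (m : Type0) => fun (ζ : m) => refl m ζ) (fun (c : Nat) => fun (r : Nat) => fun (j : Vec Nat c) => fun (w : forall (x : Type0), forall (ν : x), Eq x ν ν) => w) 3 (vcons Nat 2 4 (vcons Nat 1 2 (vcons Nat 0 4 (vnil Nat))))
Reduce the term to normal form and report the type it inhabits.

reduced normal form:
  fun (a : Type0) => fun (s : a) => refl a s
the term's type:
  forall (a : Type0), forall (s : a), Eq a s s
observation: 16 normal-order steps normalize the term, beginning with an elimVec iota-redex.


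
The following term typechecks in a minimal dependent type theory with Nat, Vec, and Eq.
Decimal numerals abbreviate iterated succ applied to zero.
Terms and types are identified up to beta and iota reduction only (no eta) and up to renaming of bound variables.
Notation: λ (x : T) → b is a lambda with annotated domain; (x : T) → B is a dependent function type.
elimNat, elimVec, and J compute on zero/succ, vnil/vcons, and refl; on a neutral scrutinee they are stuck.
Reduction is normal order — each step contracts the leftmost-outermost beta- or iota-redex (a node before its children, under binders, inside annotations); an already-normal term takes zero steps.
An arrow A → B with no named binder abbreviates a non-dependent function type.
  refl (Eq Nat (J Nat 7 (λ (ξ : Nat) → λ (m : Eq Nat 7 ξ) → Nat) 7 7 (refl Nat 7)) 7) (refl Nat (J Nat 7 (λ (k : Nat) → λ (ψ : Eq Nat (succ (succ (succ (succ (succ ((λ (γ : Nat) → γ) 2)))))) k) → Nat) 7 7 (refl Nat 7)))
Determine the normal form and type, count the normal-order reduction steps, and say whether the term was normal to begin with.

normal form:
  refl (Eq Nat 7 7) (refl Nat 7)
inferred type:
  Eq (Eq Nat 7 7) (refl Nat 7) (refl Nat 7)
steps to reach normal form (normal order): 2
term was already normal: no
first contracted redex: a J iota-redex


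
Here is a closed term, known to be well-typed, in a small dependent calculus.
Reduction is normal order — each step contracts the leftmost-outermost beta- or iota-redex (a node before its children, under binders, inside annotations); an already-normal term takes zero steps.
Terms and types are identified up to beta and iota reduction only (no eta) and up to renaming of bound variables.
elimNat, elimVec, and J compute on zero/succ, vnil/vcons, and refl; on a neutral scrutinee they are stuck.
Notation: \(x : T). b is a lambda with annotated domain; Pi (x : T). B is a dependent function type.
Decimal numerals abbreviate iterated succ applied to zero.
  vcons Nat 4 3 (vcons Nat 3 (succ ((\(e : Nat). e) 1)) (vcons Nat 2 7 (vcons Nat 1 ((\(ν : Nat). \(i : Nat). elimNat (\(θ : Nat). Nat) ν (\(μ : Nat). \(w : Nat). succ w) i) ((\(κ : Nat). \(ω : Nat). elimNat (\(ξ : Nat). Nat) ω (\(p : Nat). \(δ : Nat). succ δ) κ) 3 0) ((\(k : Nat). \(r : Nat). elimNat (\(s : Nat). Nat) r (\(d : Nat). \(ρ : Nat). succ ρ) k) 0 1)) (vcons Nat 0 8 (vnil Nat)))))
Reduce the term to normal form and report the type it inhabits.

reduced normal form:
  vcons Nat 4 3 (vcons Nat 3 2 (vcons Nat 2 7 (vcons Nat 1 4 (vcons Nat 0 8 (vnil Nat)))))
type:
  Vec Nat 5


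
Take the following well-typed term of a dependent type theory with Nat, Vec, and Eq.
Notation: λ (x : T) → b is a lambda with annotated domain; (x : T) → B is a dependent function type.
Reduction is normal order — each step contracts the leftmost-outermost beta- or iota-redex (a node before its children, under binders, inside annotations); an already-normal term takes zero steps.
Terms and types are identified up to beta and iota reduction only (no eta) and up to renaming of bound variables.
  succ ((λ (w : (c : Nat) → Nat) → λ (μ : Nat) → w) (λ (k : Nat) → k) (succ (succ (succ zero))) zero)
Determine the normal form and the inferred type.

resulting normal form:
  succ zero
the term's type:
  Nat


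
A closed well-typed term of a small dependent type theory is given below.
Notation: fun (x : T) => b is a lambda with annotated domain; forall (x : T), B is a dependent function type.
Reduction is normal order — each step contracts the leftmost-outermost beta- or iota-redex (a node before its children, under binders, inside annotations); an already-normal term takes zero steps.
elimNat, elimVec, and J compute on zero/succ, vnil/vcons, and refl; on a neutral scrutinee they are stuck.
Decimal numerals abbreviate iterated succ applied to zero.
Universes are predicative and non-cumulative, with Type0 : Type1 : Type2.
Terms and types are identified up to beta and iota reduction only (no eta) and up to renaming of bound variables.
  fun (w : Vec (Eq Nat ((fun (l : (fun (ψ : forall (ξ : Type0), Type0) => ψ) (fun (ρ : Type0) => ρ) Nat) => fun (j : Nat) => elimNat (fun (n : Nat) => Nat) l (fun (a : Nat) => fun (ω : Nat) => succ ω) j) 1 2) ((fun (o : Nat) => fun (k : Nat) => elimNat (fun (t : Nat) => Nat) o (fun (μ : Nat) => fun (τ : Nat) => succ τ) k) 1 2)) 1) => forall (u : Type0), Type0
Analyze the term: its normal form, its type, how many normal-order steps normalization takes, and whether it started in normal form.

reduced normal form:
  fun (w : Vec (Eq Nat 3 3) 1) => forall (l : Type0), Type0
the term's type:
  forall (w : Vec (Eq Nat 3 3) 1), Type1
normal-order step count: 18
already normal: no
first contracted redex: a beta-redex


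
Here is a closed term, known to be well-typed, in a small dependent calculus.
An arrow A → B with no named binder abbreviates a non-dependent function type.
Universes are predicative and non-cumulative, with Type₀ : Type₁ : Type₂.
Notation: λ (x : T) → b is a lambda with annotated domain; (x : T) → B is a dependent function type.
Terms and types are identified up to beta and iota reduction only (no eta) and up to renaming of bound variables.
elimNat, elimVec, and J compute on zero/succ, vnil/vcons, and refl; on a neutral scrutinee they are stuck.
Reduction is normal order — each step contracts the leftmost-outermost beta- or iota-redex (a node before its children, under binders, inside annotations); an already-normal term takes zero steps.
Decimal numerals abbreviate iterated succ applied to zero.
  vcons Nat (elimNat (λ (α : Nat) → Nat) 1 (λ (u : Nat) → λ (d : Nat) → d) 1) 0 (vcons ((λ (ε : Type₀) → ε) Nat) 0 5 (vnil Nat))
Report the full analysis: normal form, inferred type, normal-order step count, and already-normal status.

reduced normal form:
  vcons Nat 1 0 (vcons Nat 0 5 (vnil Nat))
type:
  Vec Nat 2
normal-order step count: 5
already normal: no
first contracted redex: an elimNat iota-redex


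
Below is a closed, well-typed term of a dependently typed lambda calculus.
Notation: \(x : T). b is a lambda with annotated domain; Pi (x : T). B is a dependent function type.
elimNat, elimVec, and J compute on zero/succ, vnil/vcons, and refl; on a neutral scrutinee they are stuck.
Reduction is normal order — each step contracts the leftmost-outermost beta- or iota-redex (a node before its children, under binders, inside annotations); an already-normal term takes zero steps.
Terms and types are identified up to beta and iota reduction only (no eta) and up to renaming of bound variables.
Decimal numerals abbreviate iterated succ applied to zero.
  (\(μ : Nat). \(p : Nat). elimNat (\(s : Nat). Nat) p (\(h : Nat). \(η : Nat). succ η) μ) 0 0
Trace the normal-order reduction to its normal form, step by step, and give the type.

normal-order reduction sequence:
  (\(μ : Nat). \(p : Nat). elimNat (\(s : Nat). Nat) p (\(h : Nat). \(η : Nat). succ η) μ) 0 0
  ~> (\(μ : Nat). elimNat (\(p : Nat). Nat) μ (\(s : Nat). \(h : Nat). succ h) 0) 0
  ~> elimNat (\(μ : Nat). Nat) 0 (\(p : Nat). \(s : Nat). succ s) 0
  ~> 0
the term's type:
  Nat


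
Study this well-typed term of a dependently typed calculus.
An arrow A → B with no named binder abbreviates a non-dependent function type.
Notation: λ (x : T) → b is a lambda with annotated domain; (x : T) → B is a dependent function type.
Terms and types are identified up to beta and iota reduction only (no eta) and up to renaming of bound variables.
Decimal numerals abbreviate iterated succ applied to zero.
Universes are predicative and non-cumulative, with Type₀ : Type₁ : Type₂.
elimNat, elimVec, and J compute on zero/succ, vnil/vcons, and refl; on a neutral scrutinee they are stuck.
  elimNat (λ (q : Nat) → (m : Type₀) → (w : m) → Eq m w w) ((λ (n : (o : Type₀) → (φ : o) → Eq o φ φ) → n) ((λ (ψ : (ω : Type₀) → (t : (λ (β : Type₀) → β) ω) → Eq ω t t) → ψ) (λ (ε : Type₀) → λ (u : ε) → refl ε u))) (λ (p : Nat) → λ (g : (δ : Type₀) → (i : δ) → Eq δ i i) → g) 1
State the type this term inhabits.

type:
  (q : Type₀) → (m : q) → Eq q m m


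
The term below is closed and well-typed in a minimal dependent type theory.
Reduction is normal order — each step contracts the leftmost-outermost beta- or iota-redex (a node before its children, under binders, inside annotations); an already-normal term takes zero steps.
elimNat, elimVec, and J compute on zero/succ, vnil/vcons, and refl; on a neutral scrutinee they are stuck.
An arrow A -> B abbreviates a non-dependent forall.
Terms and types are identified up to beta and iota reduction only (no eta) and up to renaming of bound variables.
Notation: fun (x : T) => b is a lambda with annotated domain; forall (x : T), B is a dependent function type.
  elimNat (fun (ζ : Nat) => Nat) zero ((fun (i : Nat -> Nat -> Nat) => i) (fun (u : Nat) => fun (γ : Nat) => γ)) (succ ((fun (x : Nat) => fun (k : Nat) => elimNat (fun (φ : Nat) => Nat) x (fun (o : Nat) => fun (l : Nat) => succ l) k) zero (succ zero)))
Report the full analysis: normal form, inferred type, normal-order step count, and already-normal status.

normal form:
  zero
the term's type:
  Nat
reduction steps (normal order): 15
already normal: no
first redex: an elimNat iota-redex


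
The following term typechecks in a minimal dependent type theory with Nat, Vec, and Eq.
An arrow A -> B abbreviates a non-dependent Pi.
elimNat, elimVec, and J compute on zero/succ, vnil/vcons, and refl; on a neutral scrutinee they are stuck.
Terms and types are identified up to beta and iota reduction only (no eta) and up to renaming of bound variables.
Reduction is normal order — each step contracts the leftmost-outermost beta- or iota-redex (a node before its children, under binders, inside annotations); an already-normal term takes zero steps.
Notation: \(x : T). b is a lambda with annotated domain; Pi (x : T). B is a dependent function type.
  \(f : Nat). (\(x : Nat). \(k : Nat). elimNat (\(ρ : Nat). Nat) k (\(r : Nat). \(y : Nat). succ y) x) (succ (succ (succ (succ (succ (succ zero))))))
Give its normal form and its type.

normal form:
  \(f : Nat). \(x : Nat). succ (succ (succ (succ (succ (succ x)))))
inferred type:
  Nat -> Nat -> Nat
observation: 20 normal-order steps normalize the term, beginning with a beta-redex.


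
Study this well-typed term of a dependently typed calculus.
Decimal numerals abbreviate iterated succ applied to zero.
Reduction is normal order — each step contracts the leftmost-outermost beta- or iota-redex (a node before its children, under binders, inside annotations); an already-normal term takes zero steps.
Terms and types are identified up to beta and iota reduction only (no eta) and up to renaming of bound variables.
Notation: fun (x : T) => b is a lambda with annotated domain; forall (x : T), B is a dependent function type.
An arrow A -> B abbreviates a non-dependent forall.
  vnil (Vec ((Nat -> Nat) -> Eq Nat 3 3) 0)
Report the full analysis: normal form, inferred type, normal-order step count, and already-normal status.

resulting normal form:
  vnil (Vec ((Nat -> Nat) -> Eq Nat 3 3) 0)
type:
  Vec (Vec ((Nat -> Nat) -> Eq Nat 3 3) 0) 0
reduction steps (normal order): 0
term was already normal: yes


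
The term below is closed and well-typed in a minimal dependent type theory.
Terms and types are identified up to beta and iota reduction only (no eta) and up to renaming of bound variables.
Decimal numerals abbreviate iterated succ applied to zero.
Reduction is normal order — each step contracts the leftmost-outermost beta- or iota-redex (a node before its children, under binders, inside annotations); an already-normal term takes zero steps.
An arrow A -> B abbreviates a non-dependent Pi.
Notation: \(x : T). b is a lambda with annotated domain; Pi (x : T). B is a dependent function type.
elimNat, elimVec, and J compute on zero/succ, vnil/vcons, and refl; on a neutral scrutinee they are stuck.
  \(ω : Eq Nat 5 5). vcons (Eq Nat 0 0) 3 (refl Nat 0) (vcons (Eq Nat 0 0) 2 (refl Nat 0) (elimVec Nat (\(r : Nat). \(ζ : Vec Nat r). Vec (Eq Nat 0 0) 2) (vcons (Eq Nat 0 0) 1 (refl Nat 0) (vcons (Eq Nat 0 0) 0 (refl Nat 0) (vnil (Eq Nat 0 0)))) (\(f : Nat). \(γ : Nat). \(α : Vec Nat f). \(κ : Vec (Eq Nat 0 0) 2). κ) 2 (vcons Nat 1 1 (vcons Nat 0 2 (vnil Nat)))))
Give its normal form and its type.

resulting normal form:
  \(ω : Eq Nat 5 5). vcons (Eq Nat 0 0) 3 (refl Nat 0) (vcons (Eq Nat 0 0) 2 (refl Nat 0) (vcons (Eq Nat 0 0) 1 (refl Nat 0) (vcons (Eq Nat 0 0) 0 (refl Nat 0) (vnil (Eq Nat 0 0)))))
the term's type:
  Eq Nat 5 5 -> Vec (Eq Nat 0 0) 4


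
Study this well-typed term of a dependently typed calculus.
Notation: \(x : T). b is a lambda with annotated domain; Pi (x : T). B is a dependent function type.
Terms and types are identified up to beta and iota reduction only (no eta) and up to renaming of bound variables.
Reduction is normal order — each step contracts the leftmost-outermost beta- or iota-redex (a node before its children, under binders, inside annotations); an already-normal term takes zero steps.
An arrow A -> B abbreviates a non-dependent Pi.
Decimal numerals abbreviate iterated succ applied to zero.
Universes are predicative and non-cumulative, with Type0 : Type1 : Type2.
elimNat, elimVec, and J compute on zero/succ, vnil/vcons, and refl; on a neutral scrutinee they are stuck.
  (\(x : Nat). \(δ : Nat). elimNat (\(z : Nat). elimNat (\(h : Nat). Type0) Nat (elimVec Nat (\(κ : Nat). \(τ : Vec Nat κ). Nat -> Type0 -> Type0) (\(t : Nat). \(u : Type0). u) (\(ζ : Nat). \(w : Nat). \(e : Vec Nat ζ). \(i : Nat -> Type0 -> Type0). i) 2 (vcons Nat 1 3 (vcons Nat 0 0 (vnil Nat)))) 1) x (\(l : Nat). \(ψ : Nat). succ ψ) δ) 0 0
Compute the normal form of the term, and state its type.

reduced normal form:
  0
the term's type:
  Nat


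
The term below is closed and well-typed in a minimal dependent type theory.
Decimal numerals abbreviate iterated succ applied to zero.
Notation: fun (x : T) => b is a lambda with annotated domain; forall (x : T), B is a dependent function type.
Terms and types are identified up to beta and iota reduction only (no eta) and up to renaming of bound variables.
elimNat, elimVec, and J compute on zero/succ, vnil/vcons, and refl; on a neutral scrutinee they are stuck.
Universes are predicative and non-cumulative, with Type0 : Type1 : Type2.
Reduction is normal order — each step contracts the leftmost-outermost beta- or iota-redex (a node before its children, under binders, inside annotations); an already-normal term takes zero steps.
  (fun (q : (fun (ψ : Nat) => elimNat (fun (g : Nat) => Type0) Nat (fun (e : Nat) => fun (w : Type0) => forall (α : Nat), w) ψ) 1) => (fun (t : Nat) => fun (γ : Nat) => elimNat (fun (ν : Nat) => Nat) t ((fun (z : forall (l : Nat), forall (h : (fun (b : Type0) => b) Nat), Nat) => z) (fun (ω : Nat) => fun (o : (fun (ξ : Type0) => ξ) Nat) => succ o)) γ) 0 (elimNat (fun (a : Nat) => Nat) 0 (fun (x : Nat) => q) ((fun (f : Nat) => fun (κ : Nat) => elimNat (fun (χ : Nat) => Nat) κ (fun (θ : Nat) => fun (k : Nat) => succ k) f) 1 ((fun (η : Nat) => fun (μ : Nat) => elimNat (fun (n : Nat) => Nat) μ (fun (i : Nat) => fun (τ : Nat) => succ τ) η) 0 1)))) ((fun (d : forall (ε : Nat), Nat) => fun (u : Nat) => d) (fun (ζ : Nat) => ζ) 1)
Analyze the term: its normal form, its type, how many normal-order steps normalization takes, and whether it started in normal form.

normal form:
  0
inferred type:
  Nat
steps to reach normal form (normal order): 24
started in normal form: no
first redex: a beta-redex
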